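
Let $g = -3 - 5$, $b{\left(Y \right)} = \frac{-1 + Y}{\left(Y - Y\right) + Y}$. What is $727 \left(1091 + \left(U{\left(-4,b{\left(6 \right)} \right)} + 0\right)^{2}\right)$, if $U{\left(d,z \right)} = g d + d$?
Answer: $1363125$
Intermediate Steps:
$b{\left(Y \right)} = \frac{-1 + Y}{Y}$ ($b{\left(Y \right)} = \frac{-1 + Y}{0 + Y} = \frac{-1 + Y}{Y}$)
$g = -8$
$U{\left(d,z \right)} = - 7 d$ ($U{\left(d,z \right)} = - 8 d + d = - 7 d$)
$727 \left(1091 + \left(U{\left(-4,b{\left(6 \right)} \right)} + 0\right)^{2}\right) = 727 \left(1091 + \left(\left(-7\right) \left(-4\right) + 0\right)^{2}\right) = 727 \left(1091 + \left(28 + 0\right)^{2}\right) = 727 \left(1091 + 28^{2}\right) = 727 \left(1091 + 784\right) = 727 \cdot 1875 = 1363125$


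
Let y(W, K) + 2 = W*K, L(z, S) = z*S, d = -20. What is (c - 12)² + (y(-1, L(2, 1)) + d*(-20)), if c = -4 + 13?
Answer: 405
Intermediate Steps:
L(z, S) = S*z
c = 9
y(W, K) = -2 + K*W (y(W, K) = -2 + W*K = -2 + K*W)
(c - 12)² + (y(-1, L(2, 1)) + d*(-20)) = (9 - 12)² + ((-2 + (1*2)*(-1)) - 20*(-20)) = (-3)² + ((-2 + 2*(-1)) + 400) = 9 + ((-2 - 2) + 400) = 9 + (-4 + 400) = 9 + 396 = 405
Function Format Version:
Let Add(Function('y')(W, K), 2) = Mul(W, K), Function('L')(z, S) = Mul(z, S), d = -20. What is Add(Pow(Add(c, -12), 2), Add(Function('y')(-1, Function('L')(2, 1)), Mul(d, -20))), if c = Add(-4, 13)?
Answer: 405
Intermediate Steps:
Function('L')(z, S) = Mul(S, z)
c = 9
Function('y')(W, K) = Add(-2, Mul(K, W)) (Function('y')(W, K) = Add(-2, Mul(W, K)) = Add(-2, Mul(K, W)))
Add(Pow(Add(c, -12), 2), Add(Function('y')(-1, Function('L')(2, 1)), Mul(d, -20))) = Add(Pow(Add(9, -12), 2), Add(Add(-2, Mul(Mul(1, 2), -1)), Mul(-20, -20))) = Add(Pow(-3, 2), Add(Add(-2, Mul(2, -1)), 400)) = Add(9, Add(Add(-2, -2), 400)) = Add(9, Add(-4, 400)) = Add(9, 396) = 405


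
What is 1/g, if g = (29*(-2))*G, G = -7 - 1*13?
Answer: 1/1160 ≈ 0.00086207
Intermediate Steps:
G = -20 (G = -7 - 13 = -20)
g = 1160 (g = (29*(-2))*(-20) = -58*(-20) = 1160)
1/g = 1/1160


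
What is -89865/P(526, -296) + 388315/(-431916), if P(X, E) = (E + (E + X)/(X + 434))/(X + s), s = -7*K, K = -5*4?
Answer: 2481609275926445/12263390988 ≈ 2.0236e+5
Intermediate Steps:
K = -20
s = 140 (s = -7*(-20) = 140)
P(X, E) = (E + (E + X)/(434 + X))/(140 + X) (P(X, E) = (E + (E + X)/(X + 434))/(X + 140) = (E + (E + X)/(434 + X))/(140 + X))
-89865/P(526, -296) + 388315/(-431916) = -89865*(60760 + 526² + 574*526)/(526 + 435*(-296) - 296*526) + 388315/(-431916) = -89865*(60760 + 276676 + 301924)/(526 - 128760 - 155696) + 388315*(-1/431916) = -89865/(-283930/639360) - 388315/431916 = -89865/((1/639360)*(-283930)) - 388315/431916 = -89865/(-28393/63936) - 388315/431916 = -89865*(-63936/28393) - 388315/431916 = 5745608640/28393 - 388315/431916 = 2481609275926445/12263390988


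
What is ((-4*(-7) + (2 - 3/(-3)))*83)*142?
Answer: 365366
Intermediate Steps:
((-4*(-7) + (2 - 3/(-3)))*83)*142 = ((28 + (2 - 3*(-1)/3))*83)*142 = ((28 + (2 - 1*(-1)))*83)*142 = ((28 + (2 + 1))*83)*142 = ((28 + 3)*83)*142 = (31*83)*142 = 2573*142 = 365366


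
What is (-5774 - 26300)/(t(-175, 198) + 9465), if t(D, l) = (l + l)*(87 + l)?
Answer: -4582/17475 ≈ -0.26220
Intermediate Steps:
t(D, l) = 2*l*(87 + l) (t(D, l) = (2*l)*(87 + l) = 2*l*(87 + l))
(-5774 - 26300)/(t(-175, 198) + 9465) = (-5774 - 26300)/(2*198*(87 + 198) + 9465) = -32074/(2*198*285 + 9465) = -32074/(112860 + 9465) = -32074/122325 = -32074*1/122325 = -4582/17475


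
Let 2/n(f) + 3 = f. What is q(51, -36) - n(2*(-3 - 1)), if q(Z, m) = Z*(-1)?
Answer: -559/11 ≈ -50.818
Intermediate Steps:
q(Z, m) = -Z
n(f) = 2/(-3 + f)
q(51, -36) - n(2*(-3 - 1)) = -1*51 - 2/(-3 + 2*(-3 - 1)) = -51 - 2/(-3 + 2*(-4)) = -51 - 2/(-3 - 8) = -51 - 2/(-11) = -51 - 2*(-1)/11 = -51 - 1*(-2/11) = -51 + 2/11 = -559/11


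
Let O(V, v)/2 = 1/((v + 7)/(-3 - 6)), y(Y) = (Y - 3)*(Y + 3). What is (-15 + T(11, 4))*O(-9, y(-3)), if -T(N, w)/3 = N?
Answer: 864/7 ≈ 123.43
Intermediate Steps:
T(N, w) = -3*N
y(Y) = (-3 + Y)*(3 + Y)
O(V, v) = 2/(-7/9 - v/9) (O(V, v) = 2/(((v + 7)/(-3 - 6))) = 2/(((7 + v)/(-9))) = 2/(((7 + v)*(-⅑))) = 2/(-7/9 - v/9))
(-15 + T(11, 4))*O(-9, y(-3)) = (-15 - 3*11)*(-18/(7 + (-9 + (-3)²))) = (-15 - 33)*(-18/(7 + (-9 + 9))) = -(-864)/(7 + 0) = -(-864)/7 = -48*(-18/7) = 864/7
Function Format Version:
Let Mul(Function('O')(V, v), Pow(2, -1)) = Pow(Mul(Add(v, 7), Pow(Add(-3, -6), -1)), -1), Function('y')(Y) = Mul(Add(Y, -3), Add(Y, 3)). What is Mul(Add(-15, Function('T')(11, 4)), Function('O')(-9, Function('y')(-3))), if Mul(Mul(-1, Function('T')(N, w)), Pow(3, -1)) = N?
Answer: Rational(864, 7) ≈ 123.43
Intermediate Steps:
Function('T')(N, w) = Mul(-3, N)
Function('y')(Y) = Mul(Add(-3, Y), Add(3, Y))
Function('O')(V, v) = Mul(2, Pow(Add(Rational(-7, 9), Mul(Rational(-1, 9), v)), -1)) (Function('O')(V, v) = Mul(2, Pow(Mul(Add(v, 7), Pow(Add(-3, -6), -1)), -1)) = Mul(2, Pow(Mul(Add(7, v), Pow(-9, -1)), -1)) = Mul(2, Pow(Mul(Add(7, v), Rational(-1, 9)), -1)) = Mul(2, Pow(Add(Rational(-7, 9), Mul(Rational(-1, 9), v)), -1)))
Mul(Add(-15, Function('T')(11, 4)), Function('O')(-9, Function('y')(-3))) = Mul(Add(-15, Mul(-3, 11)), Mul(-18, Pow(Add(7, Add(-9, Pow(-3, 2))), -1))) = Mul(Add(-15, -33), Mul(-18, Pow(Add(7, Add(-9, 9)), -1))) = Mul(-48, Mul(-18, Pow(Add(7, 0), -1))) = Mul(-48, Mul(-18, Pow(7, -1))) = Mul(-48, Mul(-18, Rational(1, 7))) = Mul(-48, Rational(-18, 7)) = Rational(864, 7)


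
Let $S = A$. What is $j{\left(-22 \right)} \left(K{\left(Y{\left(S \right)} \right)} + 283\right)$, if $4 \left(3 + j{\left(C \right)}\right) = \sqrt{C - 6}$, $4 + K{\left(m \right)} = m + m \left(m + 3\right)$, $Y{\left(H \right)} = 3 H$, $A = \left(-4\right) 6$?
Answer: $-15525 + \frac{5175 i \sqrt{7}}{2} \approx -15525.0 + 6845.9 i$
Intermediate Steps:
$A = -24$
$S = -24$
$K{\left(m \right)} = -4 + m + m \left(3 + m\right)$ ($K{\left(m \right)} = -4 + \left(m + m \left(m + 3\right)\right) = -4 + \left(m + m \left(3 + m\right)\right) = -4 + m + m \left(3 + m\right)$)
$j{\left(C \right)} = -3 + \frac{\sqrt{-6 + C}}{4}$ ($j{\left(C \right)} = -3 + \frac{\sqrt{C - 6}}{4} = -3 + \frac{\sqrt{-6 + C}}{4}$)
$j{\left(-22 \right)} \left(K{\left(Y{\left(S \right)} \right)} + 283\right) = \left(-3 + \frac{\sqrt{-6 - 22}}{4}\right) \left(\left(-4 + \left(3 \left(-24\right)\right)^{2} + 4 \cdot 3 \left(-24\right)\right) + 283\right) = \left(-3 + \frac{\sqrt{-28}}{4}\right) \left(\left(-4 + \left(-72\right)^{2} + 4 \left(-72\right)\right) + 283\right) = \left(-3 + \frac{2 i \sqrt{7}}{4}\right) \left(\left(-4 + 5184 - 288\right) + 283\right) = \left(-3 + \frac{i \sqrt{7}}{2}\right) \left(4892 + 283\right) = \left(-3 + \frac{i \sqrt{7}}{2}\right) 5175 = -15525 + \frac{5175 i \sqrt{7}}{2}$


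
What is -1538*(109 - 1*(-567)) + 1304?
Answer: -1038384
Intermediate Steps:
-1538*(109 - 1*(-567)) + 1304 = -1538*(109 + 567) + 1304 = -1538*676 + 1304 = -1039688 + 1304 = -1038384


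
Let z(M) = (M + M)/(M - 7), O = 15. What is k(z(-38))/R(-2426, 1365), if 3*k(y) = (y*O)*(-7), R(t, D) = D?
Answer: -76/1755 ≈ -0.043305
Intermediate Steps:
z(M) = 2*M/(-7 + M) (z(M) = (2*M)/(-7 + M) = 2*M/(-7 + M))
k(y) = -35*y (k(y) = ((y*15)*(-7))/3 = ((15*y)*(-7))/3 = (-105*y)/3 = -35*y)
k(z(-38))/R(-2426, 1365) = -70*(-38)/(-7 - 38)/1365 = -70*(-38)/(-45)*(1/1365) = -70*(-38)*(-1)/45*(1/1365) = -35*76/45*(1/1365) = -532/9*1/1365 = -76/1755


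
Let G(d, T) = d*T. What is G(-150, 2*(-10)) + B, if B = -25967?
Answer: -22967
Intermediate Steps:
G(d, T) = T*d
G(-150, 2*(-10)) + B = (2*(-10))*(-150) - 25967 = -20*(-150) - 25967 = 3000 - 25967 = -22967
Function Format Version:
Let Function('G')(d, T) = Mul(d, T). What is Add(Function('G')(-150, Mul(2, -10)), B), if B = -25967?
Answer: -22967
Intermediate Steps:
Function('G')(d, T) = Mul(T, d)
Add(Function('G')(-150, Mul(2, -10)), B) = Add(Mul(Mul(2, -10), -150), -25967) = Add(Mul(-20, -150), -25967) = Add(3000, -25967) = -22967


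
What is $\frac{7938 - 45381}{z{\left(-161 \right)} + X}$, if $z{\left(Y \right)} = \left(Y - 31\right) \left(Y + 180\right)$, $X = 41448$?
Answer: $- \frac{1783}{1800} \approx -0.99056$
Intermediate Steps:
$z{\left(Y \right)} = \left(-31 + Y\right) \left(180 + Y\right)$ ($z{\left(Y \right)} = \left(Y - 31\right) \left(180 + Y\right) = \left(-31 + Y\right) \left(180 + Y\right)$)
$\frac{7938 - 45381}{z{\left(-161 \right)} + X} = \frac{7938 - 45381}{\left(-5580 + \left(-161\right)^{2} + 149 \left(-161\right)\right) + 41448} = - \frac{37443}{\left(-5580 + 25921 - 23989\right) + 41448} = - \frac{37443}{-3648 + 41448} = - \frac{37443}{37800} = \left(-37443\right) \frac{1}{37800} = - \frac{1783}{1800}$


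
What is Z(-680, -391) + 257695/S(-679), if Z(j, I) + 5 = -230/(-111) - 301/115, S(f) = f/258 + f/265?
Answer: -224926657581712/4533068505 ≈ -49619.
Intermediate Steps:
S(f) = 523*f/68370 (S(f) = f*(1/258) + f*(1/265) = f/258 + f/265 = 523*f/68370)
Z(j, I) = -70786/12765 (Z(j, I) = -5 + (-230/(-111) - 301/115) = -5 + (-230*(-1/111) - 301*1/115) = -5 + (230/111 - 301/115) = -5 - 6961/12765 = -70786/12765)
Z(-680, -391) + 257695/S(-679) = -70786/12765 + 257695/(((523/68370)*(-679))) = -70786/12765 + 257695/(-355117/68370) = -70786/12765 + 257695*(-68370/355117) = -70786/12765 - 17618607150/355117 = -224926657581712/4533068505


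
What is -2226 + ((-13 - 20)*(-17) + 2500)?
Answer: 835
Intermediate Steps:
-2226 + ((-13 - 20)*(-17) + 2500) = -2226 + (-33*(-17) + 2500) = -2226 + (561 + 2500) = -2226 + 3061 = 835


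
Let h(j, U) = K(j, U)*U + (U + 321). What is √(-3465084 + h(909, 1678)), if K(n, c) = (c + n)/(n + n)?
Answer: 2*I*√79430787743/303 ≈ 1860.3*I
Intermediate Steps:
K(n, c) = (c + n)/(2*n) (K(n, c) = (c + n)/((2*n)) = (c + n)*(1/(2*n)) = (c + n)/(2*n))
h(j, U) = 321 + U + U*(U + j)/(2*j) (h(j, U) = ((U + j)/(2*j))*U + (U + 321) = U*(U + j)/(2*j) + (321 + U) = 321 + U + U*(U + j)/(2*j))
√(-3465084 + h(909, 1678)) = √(-3465084 + (909*(321 + 1678) + (½)*1678*(1678 + 909))/909) = √(-3465084 + (909*1999 + (½)*1678*2587)/909) = √(-3465084 + (1817091 + 2170493)/909) = √(-3465084 + (1/909)*3987584) = √(-3465084 + 3987584/909) = √(-3145773772/909) = 2*I*√79430787743/303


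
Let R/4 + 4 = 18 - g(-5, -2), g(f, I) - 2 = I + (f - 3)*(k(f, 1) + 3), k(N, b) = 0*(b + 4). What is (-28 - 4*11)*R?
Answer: -10944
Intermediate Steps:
k(N, b) = 0 (k(N, b) = 0*(4 + b) = 0)
g(f, I) = -7 + I + 3*f (g(f, I) = 2 + (I + (f - 3)*(0 + 3)) = 2 + (I + (-3 + f)*3) = 2 + (I + (-9 + 3*f)) = 2 + (-9 + I + 3*f) = -7 + I + 3*f)
R = 152 (R = -16 + 4*(18 - (-7 - 2 + 3*(-5))) = -16 + 4*(18 - (-7 - 2 - 15)) = -16 + 4*(18 - 1*(-24)) = -16 + 4*(18 + 24) = -16 + 4*42 = -16 + 168 = 152)
(-28 - 4*11)*R = (-28 - 4*11)*152 = (-28 - 44)*152 = -72*152 = -10944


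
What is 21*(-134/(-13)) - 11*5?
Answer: 2099/13 ≈ 161.46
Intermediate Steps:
21*(-134/(-13)) - 11*5 = 21*(-134*(-1/13)) - 55 = 21*(134/13) - 55 = 2814/13 - 55 = 2099/13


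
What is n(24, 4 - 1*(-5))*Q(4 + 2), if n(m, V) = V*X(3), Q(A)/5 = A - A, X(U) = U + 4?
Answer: 0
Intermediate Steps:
X(U) = 4 + U
Q(A) = 0 (Q(A) = 5*(A - A) = 5*0 = 0)
n(m, V) = 7*V (n(m, V) = V*(4 + 3) = V*7 = 7*V)
n(24, 4 - 1*(-5))*Q(4 + 2) = (7*(4 - 1*(-5)))*0 = (7*(4 + 5))*0 = (7*9)*0 = 63*0 = 0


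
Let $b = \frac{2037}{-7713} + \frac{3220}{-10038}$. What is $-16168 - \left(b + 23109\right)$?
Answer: $- \frac{8044713174}{204823} \approx -39276.0$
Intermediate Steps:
$b = - \frac{119797}{204823}$ ($b = 2037 \left(- \frac{1}{7713}\right) + 3220 \left(- \frac{1}{10038}\right) = - \frac{679}{2571} - \frac{230}{717} = - \frac{119797}{204823} \approx -0.58488$)
$-16168 - \left(b + 23109\right) = -16168 - \left(- \frac{119797}{204823} + 23109\right) = -16168 - \frac{4733134910}{204823} = - \frac{8044713174}{204823}$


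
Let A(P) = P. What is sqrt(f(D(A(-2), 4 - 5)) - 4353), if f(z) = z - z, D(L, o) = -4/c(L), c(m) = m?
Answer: I*sqrt(4353) ≈ 65.977*I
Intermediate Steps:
D(L, o) = -4/L
f(z) = 0
sqrt(f(D(A(-2), 4 - 5)) - 4353) = sqrt(0 - 4353) = sqrt(-4353) = I*sqrt(4353)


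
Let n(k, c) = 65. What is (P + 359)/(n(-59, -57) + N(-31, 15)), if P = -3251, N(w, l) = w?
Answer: -1446/17 ≈ -85.059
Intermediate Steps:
(P + 359)/(n(-59, -57) + N(-31, 15)) = (-3251 + 359)/(65 - 31) = -2892/34 = -2892*1/34 = -1446/17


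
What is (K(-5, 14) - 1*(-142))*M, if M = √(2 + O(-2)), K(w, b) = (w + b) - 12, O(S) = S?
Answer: 0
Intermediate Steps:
K(w, b) = -12 + b + w (K(w, b) = (b + w) - 12 = -12 + b + w)
M = 0 (M = √(2 - 2) = √0 = 0)
(K(-5, 14) - 1*(-142))*M = ((-12 + 14 - 5) - 1*(-142))*0 = (-3 + 142)*0 = 139*0 = 0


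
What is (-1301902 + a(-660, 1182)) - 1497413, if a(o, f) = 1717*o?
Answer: -3932535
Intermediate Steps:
(-1301902 + a(-660, 1182)) - 1497413 = (-1301902 + 1717*(-660)) - 1497413 = (-1301902 - 1133220) - 1497413 = -2435122 - 1497413 = -3932535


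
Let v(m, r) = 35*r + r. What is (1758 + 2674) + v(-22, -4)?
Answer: 4288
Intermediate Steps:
v(m, r) = 36*r
(1758 + 2674) + v(-22, -4) = (1758 + 2674) + 36*(-4) = 4432 - 144 = 4288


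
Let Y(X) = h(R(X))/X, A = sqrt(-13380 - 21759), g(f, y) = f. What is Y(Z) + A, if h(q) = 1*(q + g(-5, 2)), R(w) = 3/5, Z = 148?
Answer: -11/370 + I*sqrt(35139) ≈ -0.02973 + 187.45*I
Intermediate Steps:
R(w) = 3/5 (R(w) = 3*(1/5) = 3/5)
A = I*sqrt(35139) (A = sqrt(-35139) = I*sqrt(35139) ≈ 187.45*I)
h(q) = -5 + q (h(q) = 1*(q - 5) = 1*(-5 + q) = -5 + q)
Y(X) = -22/(5*X) (Y(X) = (-5 + 3/5)/X = -22/(5*X))
Y(Z) + A = -22/5/148 + I*sqrt(35139) = -22/5*1/148 + I*sqrt(35139) = -11/370 + I*sqrt(35139)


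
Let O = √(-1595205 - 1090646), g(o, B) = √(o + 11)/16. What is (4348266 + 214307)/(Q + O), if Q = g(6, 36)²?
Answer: 19856317696/176019931425 - 299012784128*I*√2685851/176019931425 ≈ 0.11281 - 2784.0*I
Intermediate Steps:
g(o, B) = √(11 + o)/16 (g(o, B) = √(11 + o)*(1/16) = √(11 + o)/16)
O = I*√2685851 (O = √(-2685851) = I*√2685851 ≈ 1638.9*I)
Q = 17/256 (Q = (√(11 + 6)/16)² = (√17/16)² = 17/256 ≈ 0.066406)
(4348266 + 214307)/(Q + O) = (4348266 + 214307)/(17/256 + I*√2685851) = 4562573/(17/256 + I*√2685851)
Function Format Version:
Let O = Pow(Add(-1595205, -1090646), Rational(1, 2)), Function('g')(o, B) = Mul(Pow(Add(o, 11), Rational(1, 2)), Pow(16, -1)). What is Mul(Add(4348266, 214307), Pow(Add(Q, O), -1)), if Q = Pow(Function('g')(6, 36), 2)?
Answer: Add(Rational(19856317696, 176019931425), Mul(Rational(-299012784128, 176019931425), I, Pow(2685851, Rational(1, 2)))) ≈ Add(0.11281, Mul(-2784.0, I))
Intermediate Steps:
Function('g')(o, B) = Mul(Rational(1, 16), Pow(Add(11, o), Rational(1, 2))) (Function('g')(o, B) = Mul(Pow(Add(11, o), Rational(1, 2)), Rational(1, 16)) = Mul(Rational(1, 16), Pow(Add(11, o), Rational(1, 2))))
O = Mul(I, Pow(2685851, Rational(1, 2))) (O = Pow(-2685851, Rational(1, 2)) = Mul(I, Pow(2685851, Rational(1, 2))) ≈ Mul(1638.9, I))
Q = Rational(17, 256) (Q = Pow(Mul(Rational(1, 16), Pow(Add(11, 6), Rational(1, 2))), 2) = Pow(Mul(Rational(1, 16), Pow(17, Rational(1, 2))), 2) = Rational(17, 256) ≈ 0.066406)
Mul(Add(4348266, 214307), Pow(Add(Q, O), -1)) = Mul(Add(4348266, 214307), Pow(Add(Rational(17, 256), Mul(I, Pow(2685851, Rational(1, 2)))), -1)) = Mul(4562573, Pow(Add(Rational(17, 256), Mul(I, Pow(2685851, Rational(1, 2)))), -1))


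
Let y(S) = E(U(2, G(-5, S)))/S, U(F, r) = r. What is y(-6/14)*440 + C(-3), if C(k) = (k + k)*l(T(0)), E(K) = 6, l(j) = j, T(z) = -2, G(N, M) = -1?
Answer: -6148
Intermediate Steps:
y(S) = 6/S
C(k) = -4*k (C(k) = (k + k)*(-2) = (2*k)*(-2) = -4*k)
y(-6/14)*440 + C(-3) = (6/((-6/14)))*440 - 4*(-3) = (6/((-6*1/14)))*440 + 12 = (6/(-3/7))*440 + 12 = (6*(-7/3))*440 + 12 = -14*440 + 12 = -6160 + 12 = -6148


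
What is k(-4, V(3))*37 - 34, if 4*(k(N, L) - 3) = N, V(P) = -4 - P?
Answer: 40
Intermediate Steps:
k(N, L) = 3 + N/4
k(-4, V(3))*37 - 34 = (3 + (¼)*(-4))*37 - 34 = (3 - 1)*37 - 34 = 2*37 - 34 = 74 - 34 = 40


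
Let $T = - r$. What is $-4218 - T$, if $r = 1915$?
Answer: $-2303$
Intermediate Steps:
$T = -1915$ ($T = \left(-1\right) 1915 = -1915$)
$-4218 - T = -4218 - -1915 = -4218 + 1915 = -2303$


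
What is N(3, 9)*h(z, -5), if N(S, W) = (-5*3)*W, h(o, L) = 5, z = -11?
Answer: -675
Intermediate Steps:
N(S, W) = -15*W
N(3, 9)*h(z, -5) = -15*9*5 = -135*5 = -675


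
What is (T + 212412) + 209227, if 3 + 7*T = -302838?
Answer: 378376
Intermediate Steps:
T = -43263 (T = -3/7 + (⅐)*(-302838) = -3/7 - 302838/7 = -43263)
(T + 212412) + 209227 = (-43263 + 212412) + 209227 = 169149 + 209227 = 378376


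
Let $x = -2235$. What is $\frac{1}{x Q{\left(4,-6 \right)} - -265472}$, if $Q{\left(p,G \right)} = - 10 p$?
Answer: $\frac{1}{354872} \approx 2.8179 \cdot 10^{-6}$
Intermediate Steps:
$\frac{1}{x Q{\left(4,-6 \right)} - -265472} = \frac{1}{- 2235 \left(\left(-10\right) 4\right) - -265472} = \frac{1}{\left(-2235\right) \left(-40\right) + 265472} = \frac{1}{89400 + 265472} = \frac{1}{354872}$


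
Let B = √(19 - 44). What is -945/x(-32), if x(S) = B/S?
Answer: -6048*I ≈ -6048.0*I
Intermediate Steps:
B = 5*I (B = √(-25) = 5*I ≈ 5.0*I)
x(S) = 5*I/S (x(S) = (5*I)/S = 5*I/S)
-945/x(-32) = -945*32*I/5 = -6048*I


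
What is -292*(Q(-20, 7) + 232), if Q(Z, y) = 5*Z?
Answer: -38544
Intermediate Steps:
-292*(Q(-20, 7) + 232) = -292*(5*(-20) + 232) = -292*(-100 + 232) = -292*132 = -38544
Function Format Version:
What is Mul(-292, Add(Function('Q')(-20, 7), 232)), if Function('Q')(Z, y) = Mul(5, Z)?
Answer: -38544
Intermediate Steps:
Mul(-292, Add(Function('Q')(-20, 7), 232)) = Mul(-292, Add(Mul(5, -20), 232)) = Mul(-292, Add(-100, 232)) = Mul(-292, 132) = -38544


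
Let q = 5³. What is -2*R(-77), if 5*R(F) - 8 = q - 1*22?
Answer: -222/5 ≈ -44.400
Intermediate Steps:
q = 125
R(F) = 111/5 (R(F) = 8/5 + (125 - 1*22)/5 = 8/5 + (125 - 22)/5 = 8/5 + (⅕)*103 = 8/5 + 103/5 = 111/5)
-2*R(-77) = -2*111/5 = -222/5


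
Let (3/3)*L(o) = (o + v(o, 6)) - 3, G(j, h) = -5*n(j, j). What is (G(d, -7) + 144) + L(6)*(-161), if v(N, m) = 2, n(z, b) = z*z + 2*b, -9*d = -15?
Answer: -6224/9 ≈ -691.56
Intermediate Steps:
d = 5/3 (d = -⅑*(-15) = 5/3 ≈ 1.6667)
n(z, b) = z² + 2*b
G(j, h) = -10*j - 5*j² (G(j, h) = -5*(j² + 2*j) = -10*j - 5*j²)
L(o) = -1 + o (L(o) = (o + 2) - 3 = (2 + o) - 3 = -1 + o)
(G(d, -7) + 144) + L(6)*(-161) = (5*(5/3)*(-2 - 1*5/3) + 144) + (-1 + 6)*(-161) = (5*(5/3)*(-2 - 5/3) + 144) + 5*(-161) = (5*(5/3)*(-11/3) + 144) - 805 = (-275/9 + 144) - 805 = 1021/9 - 805 = -6224/9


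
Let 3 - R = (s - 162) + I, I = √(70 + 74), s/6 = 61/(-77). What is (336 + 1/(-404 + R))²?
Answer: 40587334730761/359519521 ≈ 1.1289e+5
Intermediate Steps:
s = -366/77 (s = 6*(61/(-77)) = 6*(61*(-1/77)) = 6*(-61/77) = -366/77 ≈ -4.7533)
I = 12 (I = √144 = 12)
R = 12147/77 (R = 3 - ((-366/77 - 162) + 12) = 3 - (-12840/77 + 12) = 3 - 1*(-11916/77) = 3 + 11916/77 = 12147/77 ≈ 157.75)
(336 + 1/(-404 + R))² = (336 + 1/(-404 + 12147/77))² = (336 + 1/(-18961/77))² = (336 - 77/18961)² = (6370819/18961)² = 40587334730761/359519521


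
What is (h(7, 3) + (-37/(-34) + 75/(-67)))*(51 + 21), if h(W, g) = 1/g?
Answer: 24780/1139 ≈ 21.756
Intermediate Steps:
(h(7, 3) + (-37/(-34) + 75/(-67)))*(51 + 21) = (1/3 + (-37/(-34) + 75/(-67)))*(51 + 21) = (⅓ + (-37*(-1/34) + 75*(-1/67)))*72 = (⅓ + (37/34 - 75/67))*72 = (⅓ - 71/2278)*72 = (2065/6834)*72 = 24780/1139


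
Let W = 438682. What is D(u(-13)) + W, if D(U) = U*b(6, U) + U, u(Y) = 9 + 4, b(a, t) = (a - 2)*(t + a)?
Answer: 439683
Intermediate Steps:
b(a, t) = (-2 + a)*(a + t)
u(Y) = 13
D(U) = U + U*(24 + 4*U) (D(U) = U*(6² - 2*6 - 2*U + 6*U) + U = U*(36 - 12 - 2*U + 6*U) + U = U*(24 + 4*U) + U = U + U*(24 + 4*U))
D(u(-13)) + W = 13*(25 + 4*13) + 438682 = 13*(25 + 52) + 438682 = 13*77 + 438682 = 1001 + 438682 = 439683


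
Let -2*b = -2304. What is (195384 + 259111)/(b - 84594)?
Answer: -454495/83442 ≈ -5.4468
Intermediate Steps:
b = 1152 (b = -1/2*(-2304) = 1152)
(195384 + 259111)/(b - 84594) = (195384 + 259111)/(1152 - 84594) = 454495/(-83442) = 454495*(-1/83442) = -454495/83442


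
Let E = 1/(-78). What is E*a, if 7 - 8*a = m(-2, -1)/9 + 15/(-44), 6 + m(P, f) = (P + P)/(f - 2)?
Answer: -9337/741312 ≈ -0.012595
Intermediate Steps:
m(P, f) = -6 + 2*P/(-2 + f) (m(P, f) = -6 + (P + P)/(f - 2) = -6 + (2*P)/(-2 + f) = -6 + 2*P/(-2 + f))
a = 9337/9504 (a = 7/8 - ((2*(6 - 2 - 3*(-1))/(-2 - 1))/9 + 15/(-44))/8 = 7/8 - ((2*(6 - 2 + 3)/(-3))*(⅑) + 15*(-1/44))/8 = 7/8 - ((2*(-⅓)*7)*(⅑) - 15/44)/8 = 7/8 - (-14/3*⅑ - 15/44)/8 = 7/8 - (-14/27 - 15/44)/8 = 7/8 - ⅛*(-1021/1188) = 7/8 + 1021/9504 = 9337/9504 ≈ 0.98243)
E = -1/78 ≈ -0.012821
E*a = -1/78*9337/9504 = -9337/741312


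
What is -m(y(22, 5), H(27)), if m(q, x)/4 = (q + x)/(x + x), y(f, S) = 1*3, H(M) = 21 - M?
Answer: -1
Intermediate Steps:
y(f, S) = 3
m(q, x) = 2*(q + x)/x (m(q, x) = 4*((q + x)/(x + x)) = 4*((q + x)/((2*x))) = 4*((q + x)*(1/(2*x))) = 4*((q + x)/(2*x)) = 2*(q + x)/x)
-m(y(22, 5), H(27)) = -(2 + 2*3/(21 - 1*27)) = -(2 + 2*3/(21 - 27)) = -(2 + 2*3/(-6)) = -(2 + 2*3*(-1/6)) = -(2 - 1) = -1*1 = -1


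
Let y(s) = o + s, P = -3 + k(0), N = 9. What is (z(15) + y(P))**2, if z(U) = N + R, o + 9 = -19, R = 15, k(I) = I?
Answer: 49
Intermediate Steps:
o = -28 (o = -9 - 19 = -28)
z(U) = 24 (z(U) = 9 + 15 = 24)
P = -3 (P = -3 + 0 = -3)
y(s) = -28 + s
(z(15) + y(P))**2 = (24 + (-28 - 3))**2 = (24 - 31)**2 = (-7)**2 = 49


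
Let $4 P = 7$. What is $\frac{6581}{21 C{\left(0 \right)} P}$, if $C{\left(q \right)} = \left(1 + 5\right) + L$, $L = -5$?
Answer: $\frac{26324}{147} \approx 179.07$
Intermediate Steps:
$P = \frac{7}{4}$ ($P = \frac{1}{4} \cdot 7 = \frac{7}{4} \approx 1.75$)
$C{\left(q \right)} = 1$ ($C{\left(q \right)} = \left(1 + 5\right) - 5 = 6 - 5 = 1$)
$\frac{6581}{21 C{\left(0 \right)} P} = \frac{6581}{21 \cdot 1 \cdot \frac{7}{4}} = \frac{6581}{21 \cdot \frac{7}{4}} = \frac{6581}{\frac{147}{4}} = 6581 \cdot \frac{4}{147} = \frac{26324}{147}$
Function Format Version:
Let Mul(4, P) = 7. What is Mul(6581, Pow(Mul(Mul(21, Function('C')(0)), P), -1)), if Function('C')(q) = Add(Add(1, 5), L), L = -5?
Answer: Rational(26324, 147) ≈ 179.07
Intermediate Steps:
P = Rational(7, 4) (P = Mul(Rational(1, 4), 7) = Rational(7, 4) ≈ 1.7500)
Function('C')(q) = 1 (Function('C')(q) = Add(Add(1, 5), -5) = Add(6, -5) = 1)
Mul(6581, Pow(Mul(Mul(21, Function('C')(0)), P), -1)) = Mul(6581, Pow(Mul(Mul(21, 1), Rational(7, 4)), -1)) = Mul(6581, Pow(Mul(21, Rational(7, 4)), -1)) = Mul(6581, Pow(Rational(147, 4), -1)) = Mul(6581, Rational(4, 147)) = Rational(26324, 147)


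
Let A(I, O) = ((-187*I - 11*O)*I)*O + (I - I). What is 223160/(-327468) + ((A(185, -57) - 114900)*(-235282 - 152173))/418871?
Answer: -11358144078995958190/34291712157 ≈ -3.3122e+8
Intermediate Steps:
A(I, O) = I*O*(-187*I - 11*O) (A(I, O) = (I*(-187*I - 11*O))*O + 0 = I*O*(-187*I - 11*O) + 0 = I*O*(-187*I - 11*O))
223160/(-327468) + ((A(185, -57) - 114900)*(-235282 - 152173))/418871 = 223160/(-327468) + ((-11*185*(-57)*(-57 + 17*185) - 114900)*(-235282 - 152173))/418871 = 223160*(-1/327468) + ((-11*185*(-57)*(-57 + 3145) - 114900)*(-387455))*(1/418871) = -55790/81867 + ((-11*185*(-57)*3088 - 114900)*(-387455))*(1/418871) = -55790/81867 + ((358192560 - 114900)*(-387455))*(1/418871) = -55790/81867 + (358077660*(-387455))*(1/418871) = -55790/81867 - 138738979755300*1/418871 = -55790/81867 - 138738979755300/418871 = -11358144078995958190/34291712157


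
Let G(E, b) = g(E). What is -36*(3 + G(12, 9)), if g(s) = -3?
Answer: 0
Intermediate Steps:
G(E, b) = -3
-36*(3 + G(12, 9)) = -36*(3 - 3) = -36*0 = 0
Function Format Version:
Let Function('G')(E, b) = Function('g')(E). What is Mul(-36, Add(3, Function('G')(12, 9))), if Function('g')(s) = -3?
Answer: 0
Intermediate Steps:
Function('G')(E, b) = -3
Mul(-36, Add(3, Function('G')(12, 9))) = Mul(-36, Add(3, -3)) = Mul(-36, 0) = 0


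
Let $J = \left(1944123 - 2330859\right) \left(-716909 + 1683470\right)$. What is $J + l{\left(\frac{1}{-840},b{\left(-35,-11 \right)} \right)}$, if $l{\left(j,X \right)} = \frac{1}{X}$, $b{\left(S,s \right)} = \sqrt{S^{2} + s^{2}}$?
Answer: $-373803934896 + \frac{\sqrt{1346}}{1346} \approx -3.738 \cdot 10^{11}$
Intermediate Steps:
$J = -373803934896$ ($J = \left(-386736\right) 966561 = -373803934896$)
$J + l{\left(\frac{1}{-840},b{\left(-35,-11 \right)} \right)} = -373803934896 + \frac{1}{\sqrt{\left(-35\right)^{2} + \left(-11\right)^{2}}} = -373803934896 + \frac{1}{\sqrt{1225 + 121}} = -373803934896 + \frac{1}{\sqrt{1346}} = -373803934896 + \frac{\sqrt{1346}}{1346}$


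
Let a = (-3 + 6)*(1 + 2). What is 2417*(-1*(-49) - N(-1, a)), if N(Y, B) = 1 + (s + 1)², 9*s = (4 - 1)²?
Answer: 106348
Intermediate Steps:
s = 1 (s = (4 - 1)²/9 = (⅑)*3² = (⅑)*9 = 1)
a = 9 (a = 3*3 = 9)
N(Y, B) = 5 (N(Y, B) = 1 + (1 + 1)² = 1 + 2² = 1 + 4 = 5)
2417*(-1*(-49) - N(-1, a)) = 2417*(-1*(-49) - 1*5) = 2417*(49 - 5) = 2417*44 = 106348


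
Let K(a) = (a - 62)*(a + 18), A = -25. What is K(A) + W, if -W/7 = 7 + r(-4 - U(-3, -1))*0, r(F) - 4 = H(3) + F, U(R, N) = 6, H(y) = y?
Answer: 560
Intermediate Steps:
K(a) = (-62 + a)*(18 + a)
r(F) = 7 + F (r(F) = 4 + (3 + F) = 7 + F)
W = -49 (W = -7*(7 + (7 + (-4 - 1*6))*0) = -7*(7 + (7 + (-4 - 6))*0) = -7*(7 + (7 - 10)*0) = -7*(7 - 3*0) = -7*(7 + 0) = -7*7 = -49)
K(A) + W = (-1116 + (-25)**2 - 44*(-25)) - 49 = (-1116 + 625 + 1100) - 49 = 609 - 49 = 560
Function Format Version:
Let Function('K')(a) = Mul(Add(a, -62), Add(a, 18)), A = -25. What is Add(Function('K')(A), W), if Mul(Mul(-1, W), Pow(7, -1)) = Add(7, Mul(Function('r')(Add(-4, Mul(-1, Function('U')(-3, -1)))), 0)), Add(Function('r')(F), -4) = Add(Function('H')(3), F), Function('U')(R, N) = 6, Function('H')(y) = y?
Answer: 560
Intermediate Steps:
Function('K')(a) = Mul(Add(-62, a), Add(18, a))
Function('r')(F) = Add(7, F) (Function('r')(F) = Add(4, Add(3, F)) = Add(7, F))
W = -49 (W = Mul(-7, Add(7, Mul(Add(7, Add(-4, Mul(-1, 6))), 0))) = Mul(-7, Add(7, Mul(Add(7, Add(-4, -6)), 0))) = Mul(-7, Add(7, Mul(Add(7, -10), 0))) = Mul(-7, Add(7, Mul(-3, 0))) = Mul(-7, Add(7, 0)) = Mul(-7, 7) = -49)
Add(Function('K')(A), W) = Add(Add(-1116, Pow(-25, 2), Mul(-44, -25)), -49) = Add(Add(-1116, 625, 1100), -49) = Add(609, -49) = 560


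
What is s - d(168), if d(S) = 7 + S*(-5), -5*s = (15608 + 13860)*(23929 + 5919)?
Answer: -879556699/5 ≈ -1.7591e+8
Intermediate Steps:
s = -879560864/5 (s = -(15608 + 13860)*(23929 + 5919)/5 = -29468*29848/5 = -1/5*879560864 = -879560864/5 ≈ -1.7591e+8)
d(S) = 7 - 5*S
s - d(168) = -879560864/5 - (7 - 5*168) = -879560864/5 - (7 - 840) = -879560864/5 - 1*(-833) = -879560864/5 + 833 = -879556699/5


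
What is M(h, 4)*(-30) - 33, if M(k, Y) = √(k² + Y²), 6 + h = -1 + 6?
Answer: -33 - 30*√17 ≈ -156.69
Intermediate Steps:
h = -1 (h = -6 + (-1 + 6) = -6 + 5 = -1)
M(k, Y) = √(Y² + k²)
M(h, 4)*(-30) - 33 = √(4² + (-1)²)*(-30) - 33 = √(16 + 1)*(-30) - 33 = √17*(-30) - 33 = -30*√17 - 33 = -33 - 30*√17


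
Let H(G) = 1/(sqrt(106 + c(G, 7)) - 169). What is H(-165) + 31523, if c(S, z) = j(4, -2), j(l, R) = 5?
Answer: 896829181/28450 - sqrt(111)/28450 ≈ 31523.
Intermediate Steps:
c(S, z) = 5
H(G) = 1/(-169 + sqrt(111)) (H(G) = 1/(sqrt(106 + 5) - 169) = 1/(sqrt(111) - 169) = 1/(-169 + sqrt(111)))
H(-165) + 31523 = (-169/28450 - sqrt(111)/28450) + 31523 = 896829181/28450 - sqrt(111)/28450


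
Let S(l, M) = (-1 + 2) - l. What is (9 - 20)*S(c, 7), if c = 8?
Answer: 77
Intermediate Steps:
S(l, M) = 1 - l
(9 - 20)*S(c, 7) = (9 - 20)*(1 - 1*8) = -11*(1 - 8) = -11*(-7) = 77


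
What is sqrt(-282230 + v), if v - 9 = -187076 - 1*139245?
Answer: I*sqrt(608542) ≈ 780.09*I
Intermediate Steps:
v = -326312 (v = 9 + (-187076 - 1*139245) = 9 + (-187076 - 139245) = 9 - 326321 = -326312)
sqrt(-282230 + v) = sqrt(-282230 - 326312) = sqrt(-608542) = I*sqrt(608542)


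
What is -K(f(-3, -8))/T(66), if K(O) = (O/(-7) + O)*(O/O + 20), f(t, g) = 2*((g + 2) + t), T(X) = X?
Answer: 54/11 ≈ 4.9091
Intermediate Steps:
f(t, g) = 4 + 2*g + 2*t (f(t, g) = 2*((2 + g) + t) = 2*(2 + g + t) = 4 + 2*g + 2*t)
K(O) = 18*O (K(O) = (O*(-1/7) + O)*(1 + 20) = (-O/7 + O)*21 = (6*O/7)*21 = 18*O)
-K(f(-3, -8))/T(66) = -18*(4 + 2*(-8) + 2*(-3))/66 = -18*(4 - 16 - 6)/66 = -18*(-18)/66 = -(-324)/66 = -1*(-54/11) = 54/11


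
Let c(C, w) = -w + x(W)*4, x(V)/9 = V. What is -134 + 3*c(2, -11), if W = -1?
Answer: -209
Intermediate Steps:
x(V) = 9*V
c(C, w) = -36 - w (c(C, w) = -w + (9*(-1))*4 = -w - 9*4 = -w - 36 = -36 - w)
-134 + 3*c(2, -11) = -134 + 3*(-36 - 1*(-11)) = -134 + 3*(-36 + 11) = -134 + 3*(-25) = -134 - 75 = -209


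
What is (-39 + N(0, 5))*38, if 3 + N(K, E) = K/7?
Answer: -1596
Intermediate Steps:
N(K, E) = -3 + K/7
(-39 + N(0, 5))*38 = (-39 + (-3 + (⅐)*0))*38 = (-39 + (-3 + 0))*38 = (-39 - 3)*38 = -42*38 = -1596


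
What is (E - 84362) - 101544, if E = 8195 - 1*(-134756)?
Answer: -42955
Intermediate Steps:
E = 142951 (E = 8195 + 134756 = 142951)
(E - 84362) - 101544 = (142951 - 84362) - 101544 = 58589 - 101544 = -42955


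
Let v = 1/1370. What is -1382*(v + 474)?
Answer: -448722271/685 ≈ -6.5507e+5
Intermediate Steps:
v = 1/1370 ≈ 0.00072993
-1382*(v + 474) = -1382*(1/1370 + 474) = -1382*649381/1370 = -448722271/685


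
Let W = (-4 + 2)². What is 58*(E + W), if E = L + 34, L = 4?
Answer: 2436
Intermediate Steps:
W = 4 (W = (-2)² = 4)
E = 38 (E = 4 + 34 = 38)
58*(E + W) = 58*(38 + 4) = 58*42 = 2436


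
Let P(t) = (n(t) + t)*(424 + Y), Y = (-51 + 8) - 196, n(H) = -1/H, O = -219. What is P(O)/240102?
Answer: -4436300/26291169 ≈ -0.16874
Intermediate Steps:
Y = -239 (Y = -43 - 196 = -239)
P(t) = -185/t + 185*t (P(t) = (-1/t + t)*(424 - 239) = (t - 1/t)*185 = -185/t + 185*t)
P(O)/240102 = (-185/(-219) + 185*(-219))/240102 = (-185*(-1/219) - 40515)*(1/240102) = (185/219 - 40515)*(1/240102) = -8872600/219*1/240102 = -4436300/26291169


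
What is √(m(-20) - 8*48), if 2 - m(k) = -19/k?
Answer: 3*I*√4255/10 ≈ 19.569*I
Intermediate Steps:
m(k) = 2 + 19/k (m(k) = 2 - (-19)/k = 2 + 19/k)
√(m(-20) - 8*48) = √((2 + 19/(-20)) - 8*48) = √((2 + 19*(-1/20)) - 384) = √((2 - 19/20) - 384) = √(21/20 - 384) = √(-7659/20) = 3*I*√4255/10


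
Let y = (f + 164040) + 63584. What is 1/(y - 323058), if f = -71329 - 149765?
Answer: -1/316528 ≈ -3.1593e-6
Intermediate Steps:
f = -221094
y = 6530 (y = (-221094 + 164040) + 63584 = -57054 + 63584 = 6530)
1/(y - 323058) = 1/(6530 - 323058) = 1/(-316528) = -1/316528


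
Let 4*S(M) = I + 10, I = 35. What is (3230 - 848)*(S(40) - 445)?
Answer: -2066385/2 ≈ -1.0332e+6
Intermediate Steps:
S(M) = 45/4 (S(M) = (35 + 10)/4 = (¼)*45 = 45/4)
(3230 - 848)*(S(40) - 445) = (3230 - 848)*(45/4 - 445) = 2382*(-1735/4) = -2066385/2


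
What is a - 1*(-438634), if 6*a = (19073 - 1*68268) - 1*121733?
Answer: 410146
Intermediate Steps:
a = -28488 (a = ((19073 - 1*68268) - 1*121733)/6 = ((19073 - 68268) - 121733)/6 = (-49195 - 121733)/6 = (⅙)*(-170928) = -28488)
a - 1*(-438634) = -28488 - 1*(-438634) = -28488 + 438634 = 410146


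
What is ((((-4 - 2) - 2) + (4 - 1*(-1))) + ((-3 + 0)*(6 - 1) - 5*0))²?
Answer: 324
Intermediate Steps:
((((-4 - 2) - 2) + (4 - 1*(-1))) + ((-3 + 0)*(6 - 1) - 5*0))² = (((-6 - 2) + (4 + 1)) + (-3*5 + 0))² = ((-8 + 5) + (-15 + 0))² = (-3 - 15)² = (-18)² = 324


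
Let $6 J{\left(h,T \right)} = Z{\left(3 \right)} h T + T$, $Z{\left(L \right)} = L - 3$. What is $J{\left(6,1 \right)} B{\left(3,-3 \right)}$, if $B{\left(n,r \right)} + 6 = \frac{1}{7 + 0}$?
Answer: $- \frac{41}{42} \approx -0.97619$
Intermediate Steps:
$B{\left(n,r \right)} = - \frac{41}{7}$ ($B{\left(n,r \right)} = -6 + \frac{1}{7 + 0} = -6 + \frac{1}{7} = - \frac{41}{7}$)
$Z{\left(L \right)} = -3 + L$ ($Z{\left(L \right)} = L - 3 = -3 + L$)
$J{\left(h,T \right)} = \frac{T}{6}$ ($J{\left(h,T \right)} = \frac{\left(-3 + 3\right) h T + T}{6} = \frac{0 h T + T}{6} = \frac{0 T + T}{6} = \frac{0 + T}{6} = \frac{T}{6}$)
$J{\left(6,1 \right)} B{\left(3,-3 \right)} = \frac{1}{6} \cdot 1 \left(- \frac{41}{7}\right) = \frac{1}{6} \left(- \frac{41}{7}\right) = - \frac{41}{42}$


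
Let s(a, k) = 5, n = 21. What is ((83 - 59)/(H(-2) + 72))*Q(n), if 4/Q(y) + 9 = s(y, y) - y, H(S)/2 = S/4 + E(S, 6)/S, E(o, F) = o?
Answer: -96/1825 ≈ -0.052603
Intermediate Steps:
H(S) = 2 + S/2 (H(S) = 2*(S/4 + S/S) = 2*(S*(1/4) + 1) = 2*(S/4 + 1) = 2*(1 + S/4) = 2 + S/2)
Q(y) = 4/(-4 - y) (Q(y) = 4/(-9 + (5 - y)) = 4/(-4 - y))
((83 - 59)/(H(-2) + 72))*Q(n) = ((83 - 59)/((2 + (1/2)*(-2)) + 72))*(-4/(4 + 21)) = (24/((2 - 1) + 72))*(-4/25) = (24/(1 + 72))*(-4*1/25) = (24/73)*(-4/25) = -96/1825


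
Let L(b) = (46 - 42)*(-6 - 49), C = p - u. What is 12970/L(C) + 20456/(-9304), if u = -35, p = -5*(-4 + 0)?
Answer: -1564665/25586 ≈ -61.153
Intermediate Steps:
p = 20 (p = -5*(-4) = 20)
C = 55 (C = 20 - 1*(-35) = 20 + 35 = 55)
L(b) = -220 (L(b) = 4*(-55) = -220)
12970/L(C) + 20456/(-9304) = 12970/(-220) + 20456/(-9304) = 12970*(-1/220) + 20456*(-1/9304) = -1297/22 - 2557/1163 = -1564665/25586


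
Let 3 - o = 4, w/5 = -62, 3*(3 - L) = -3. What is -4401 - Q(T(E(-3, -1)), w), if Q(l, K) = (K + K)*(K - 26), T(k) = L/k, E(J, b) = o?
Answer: -212721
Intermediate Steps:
L = 4 (L = 3 - 1/3*(-3) = 3 + 1 = 4)
w = -310 (w = 5*(-62) = -310)
o = -1 (o = 3 - 1*4 = 3 - 4 = -1)
E(J, b) = -1
T(k) = 4/k
Q(l, K) = 2*K*(-26 + K) (Q(l, K) = (2*K)*(-26 + K) = 2*K*(-26 + K))
-4401 - Q(T(E(-3, -1)), w) = -4401 - 2*(-310)*(-26 - 310) = -4401 - 2*(-310)*(-336) = -4401 - 1*208320 = -4401 - 208320 = -212721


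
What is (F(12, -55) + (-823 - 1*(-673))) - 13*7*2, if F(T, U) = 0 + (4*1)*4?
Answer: -316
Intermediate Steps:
F(T, U) = 16 (F(T, U) = 0 + 4*4 = 0 + 16 = 16)
(F(12, -55) + (-823 - 1*(-673))) - 13*7*2 = (16 + (-823 - 1*(-673))) - 13*7*2 = (16 + (-823 + 673)) - 91*2 = (16 - 150) - 182 = -134 - 182 = -316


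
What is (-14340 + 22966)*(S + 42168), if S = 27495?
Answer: 600913038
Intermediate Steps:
(-14340 + 22966)*(S + 42168) = (-14340 + 22966)*(27495 + 42168) = 8626*69663 = 600913038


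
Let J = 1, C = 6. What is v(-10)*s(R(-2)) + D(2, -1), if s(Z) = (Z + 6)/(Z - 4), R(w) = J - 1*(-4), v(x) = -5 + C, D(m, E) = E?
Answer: 10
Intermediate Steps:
v(x) = 1 (v(x) = -5 + 6 = 1)
R(w) = 5 (R(w) = 1 - 1*(-4) = 1 + 4 = 5)
s(Z) = (6 + Z)/(-4 + Z)
v(-10)*s(R(-2)) + D(2, -1) = 1*((6 + 5)/(-4 + 5)) - 1 = 1*(11/1) - 1 = 1*(1*11) - 1 = 1*11 - 1 = 11 - 1 = 10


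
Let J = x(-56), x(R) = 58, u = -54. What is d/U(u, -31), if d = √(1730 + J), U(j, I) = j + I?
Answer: -2*√447/85 ≈ -0.49747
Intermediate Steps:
U(j, I) = I + j
J = 58
d = 2*√447 (d = √(1730 + 58) = √1788 = 2*√447 ≈ 42.285)
d/U(u, -31) = (2*√447)/(-31 - 54) = (2*√447)/(-85) = (2*√447)*(-1/85) = -2*√447/85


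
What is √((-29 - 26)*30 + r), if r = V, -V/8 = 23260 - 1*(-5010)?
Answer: I*√227810 ≈ 477.29*I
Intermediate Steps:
V = -226160 (V = -8*(23260 - 1*(-5010)) = -8*(23260 + 5010) = -8*28270 = -226160)
r = -226160
√((-29 - 26)*30 + r) = √((-29 - 26)*30 - 226160) = √(-55*30 - 226160) = √(-1650 - 226160) = √(-227810) = I*√227810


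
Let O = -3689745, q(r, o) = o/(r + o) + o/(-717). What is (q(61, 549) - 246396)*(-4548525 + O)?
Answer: 485140284757413/239 ≈ 2.0299e+12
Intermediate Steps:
q(r, o) = -o/717 + o/(o + r) (q(r, o) = o/(o + r) + o*(-1/717) = o/(o + r) - o/717 = -o/717 + o/(o + r))
(q(61, 549) - 246396)*(-4548525 + O) = ((1/717)*549*(717 - 1*549 - 1*61)/(549 + 61) - 246396)*(-4548525 - 3689745) = ((1/717)*549*(717 - 549 - 61)/610 - 246396)*(-8238270) = ((1/717)*549*(1/610)*107 - 246396)*(-8238270) = (321/2390 - 246396)*(-8238270) = -588886119/2390*(-8238270) = 485140284757413/239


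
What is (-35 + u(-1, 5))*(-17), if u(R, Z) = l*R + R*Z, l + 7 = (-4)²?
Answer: 833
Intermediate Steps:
l = 9 (l = -7 + (-4)² = -7 + 16 = 9)
u(R, Z) = 9*R + R*Z
(-35 + u(-1, 5))*(-17) = (-35 - (9 + 5))*(-17) = (-35 - 1*14)*(-17) = (-35 - 14)*(-17) = -49*(-17) = 833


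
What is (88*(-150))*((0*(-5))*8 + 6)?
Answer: -79200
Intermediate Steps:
(88*(-150))*((0*(-5))*8 + 6) = -13200*(0*8 + 6) = -13200*(0 + 6) = -13200*6 = -79200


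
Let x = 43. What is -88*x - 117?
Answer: -3901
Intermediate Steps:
-88*x - 117 = -88*43 - 117 = -3784 - 117 = -3901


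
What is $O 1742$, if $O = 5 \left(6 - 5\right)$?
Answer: $8710$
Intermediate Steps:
$O = 5$ ($O = 5 \left(6 - 5\right) = 5 \cdot 1 = 5$)
$O 1742 = 5 \cdot 1742 = 8710$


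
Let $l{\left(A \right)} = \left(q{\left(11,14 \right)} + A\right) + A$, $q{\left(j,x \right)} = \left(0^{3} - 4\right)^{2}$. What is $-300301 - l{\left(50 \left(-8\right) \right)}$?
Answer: $-299517$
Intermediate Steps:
$q{\left(j,x \right)} = 16$ ($q{\left(j,x \right)} = \left(0 - 4\right)^{2} = \left(-4\right)^{2} = 16$)
$l{\left(A \right)} = 16 + 2 A$ ($l{\left(A \right)} = \left(16 + A\right) + A = 16 + 2 A$)
$-300301 - l{\left(50 \left(-8\right) \right)} = -300301 - \left(16 + 2 \cdot 50 \left(-8\right)\right) = -300301 - \left(16 + 2 \left(-400\right)\right) = -300301 - \left(16 - 800\right) = -300301 - -784 = -300301 + 784 = -299517$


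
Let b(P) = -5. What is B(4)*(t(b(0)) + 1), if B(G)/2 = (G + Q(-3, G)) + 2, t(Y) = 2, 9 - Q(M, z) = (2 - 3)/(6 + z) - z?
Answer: 573/5 ≈ 114.60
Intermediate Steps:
Q(M, z) = 9 + z + 1/(6 + z) (Q(M, z) = 9 - ((2 - 3)/(6 + z) - z) = 9 - (-1/(6 + z) - z) = 9 - (-z - 1/(6 + z)) = 9 + (z + 1/(6 + z)) = 9 + z + 1/(6 + z))
B(G) = 4 + 2*G + 2*(55 + G² + 15*G)/(6 + G) (B(G) = 2*((G + (55 + G² + 15*G)/(6 + G)) + 2) = 2*(2 + G + (55 + G² + 15*G)/(6 + G)) = 4 + 2*G + 2*(55 + G² + 15*G)/(6 + G))
B(4)*(t(b(0)) + 1) = (2*(67 + 2*4² + 23*4)/(6 + 4))*(2 + 1) = (2*(67 + 2*16 + 92)/10)*3 = (2*(⅒)*(67 + 32 + 92))*3 = (2*(⅒)*191)*3 = (191/5)*3 = 573/5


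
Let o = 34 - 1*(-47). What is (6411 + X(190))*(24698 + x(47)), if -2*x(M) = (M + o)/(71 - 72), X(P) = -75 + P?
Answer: 161596812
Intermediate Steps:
o = 81 (o = 34 + 47 = 81)
x(M) = 81/2 + M/2 (x(M) = -(M + 81)/(2*(71 - 72)) = -(81 + M)/(2*(-1)) = -(81 + M)*(-1)/2 = -(-81 - M)/2 = 81/2 + M/2)
(6411 + X(190))*(24698 + x(47)) = (6411 + (-75 + 190))*(24698 + (81/2 + (½)*47)) = (6411 + 115)*(24698 + (81/2 + 47/2)) = 6526*(24698 + 64) = 6526*24762 = 161596812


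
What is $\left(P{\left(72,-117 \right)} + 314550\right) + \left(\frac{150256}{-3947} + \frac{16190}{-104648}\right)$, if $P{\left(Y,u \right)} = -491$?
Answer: $\frac{64852458892943}{206522828} \approx 3.1402 \cdot 10^{5}$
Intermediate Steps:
$\left(P{\left(72,-117 \right)} + 314550\right) + \left(\frac{150256}{-3947} + \frac{16190}{-104648}\right) = \left(-491 + 314550\right) + \left(\frac{150256}{-3947} + \frac{16190}{-104648}\right) = 314059 + \left(150256 \left(- \frac{1}{3947}\right) + 16190 \left(- \frac{1}{104648}\right)\right) = 314059 - \frac{7893945909}{206522828} = \frac{64852458892943}{206522828}$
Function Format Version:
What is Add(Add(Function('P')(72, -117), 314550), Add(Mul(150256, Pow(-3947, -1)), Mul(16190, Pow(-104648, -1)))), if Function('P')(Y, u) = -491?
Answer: Rational(64852458892943, 206522828) ≈ 3.1402e+5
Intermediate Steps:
Add(Add(Function('P')(72, -117), 314550), Add(Mul(150256, Pow(-3947, -1)), Mul(16190, Pow(-104648, -1)))) = Add(Add(-491, 314550), Add(Mul(150256, Pow(-3947, -1)), Mul(16190, Pow(-104648, -1)))) = Add(314059, Add(Mul(150256, Rational(-1, 3947)), Mul(16190, Rational(-1, 104648)))) = Add(314059, Add(Rational(-150256, 3947), Rational(-8095, 52324))) = Add(314059, Rational(-7893945909, 206522828)) = Rational(64852458892943, 206522828)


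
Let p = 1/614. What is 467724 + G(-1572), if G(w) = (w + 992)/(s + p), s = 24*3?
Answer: 20677254196/44209 ≈ 4.6772e+5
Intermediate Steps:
p = 1/614 ≈ 0.0016287
s = 72
G(w) = 609088/44209 + 614*w/44209 (G(w) = (w + 992)/(72 + 1/614) = (992 + w)/(44209/614) = (992 + w)*(614/44209) = 609088/44209 + 614*w/44209)
467724 + G(-1572) = 467724 + (609088/44209 + (614/44209)*(-1572)) = 467724 + (609088/44209 - 965208/44209) = 467724 - 356120/44209 = 20677254196/44209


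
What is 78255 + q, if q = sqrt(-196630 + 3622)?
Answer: 78255 + 4*I*sqrt(12063) ≈ 78255.0 + 439.33*I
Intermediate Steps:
q = 4*I*sqrt(12063) (q = sqrt(-193008) = 4*I*sqrt(12063) ≈ 439.33*I)
78255 + q = 78255 + 4*I*sqrt(12063)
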